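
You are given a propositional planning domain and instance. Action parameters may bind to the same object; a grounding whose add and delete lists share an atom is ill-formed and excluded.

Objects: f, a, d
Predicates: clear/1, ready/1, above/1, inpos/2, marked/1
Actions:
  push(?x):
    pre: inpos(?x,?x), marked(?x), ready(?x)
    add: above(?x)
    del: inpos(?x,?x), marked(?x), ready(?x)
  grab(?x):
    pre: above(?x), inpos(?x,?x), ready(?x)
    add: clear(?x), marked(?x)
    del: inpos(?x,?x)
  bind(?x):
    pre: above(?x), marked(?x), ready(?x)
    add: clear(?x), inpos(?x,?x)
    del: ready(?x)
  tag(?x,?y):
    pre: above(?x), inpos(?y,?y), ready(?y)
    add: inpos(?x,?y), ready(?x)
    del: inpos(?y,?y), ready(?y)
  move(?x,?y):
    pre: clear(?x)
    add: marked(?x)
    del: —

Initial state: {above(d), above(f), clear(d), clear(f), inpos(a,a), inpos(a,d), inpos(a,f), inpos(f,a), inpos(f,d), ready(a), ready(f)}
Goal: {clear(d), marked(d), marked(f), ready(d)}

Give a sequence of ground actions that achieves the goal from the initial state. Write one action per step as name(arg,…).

tag(d,a); move(f,f); move(d,f)

1. tag(d,a)  →  {above(d), above(f), clear(d), clear(f), inpos(a,d), inpos(a,f), inpos(d,a), inpos(f,a), inpos(f,d), ready(d), ready(f)}
2. move(f,f)  →  {above(d), above(f), clear(d), clear(f), inpos(a,d), inpos(a,f), inpos(d,a), inpos(f,a), inpos(f,d), marked(f), ready(d), ready(f)}
3. move(d,f)  →  {above(d), above(f), clear(d), clear(f), inpos(a,d), inpos(a,f), inpos(d,a), inpos(f,a), inpos(f,d), marked(d), marked(f), ready(d), ready(f)}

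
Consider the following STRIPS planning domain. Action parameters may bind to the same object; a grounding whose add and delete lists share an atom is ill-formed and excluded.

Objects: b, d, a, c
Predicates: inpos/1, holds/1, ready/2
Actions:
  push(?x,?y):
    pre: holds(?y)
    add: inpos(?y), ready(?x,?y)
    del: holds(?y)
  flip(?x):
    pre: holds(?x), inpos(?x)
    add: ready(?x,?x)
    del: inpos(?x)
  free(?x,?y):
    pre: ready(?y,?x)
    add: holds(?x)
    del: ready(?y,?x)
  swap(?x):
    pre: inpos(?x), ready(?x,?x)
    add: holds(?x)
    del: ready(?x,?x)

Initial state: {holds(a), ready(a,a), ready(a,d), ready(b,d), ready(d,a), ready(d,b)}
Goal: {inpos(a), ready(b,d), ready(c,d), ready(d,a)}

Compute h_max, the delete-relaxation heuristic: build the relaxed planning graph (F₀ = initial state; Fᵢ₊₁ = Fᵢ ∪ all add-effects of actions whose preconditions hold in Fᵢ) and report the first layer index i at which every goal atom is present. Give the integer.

2

F0 = init (6 atoms)
F1 = F0 ∪ {holds(b), holds(d), inpos(a), ready(b,a), ready(c,a)}  (11 atoms)
F2 = F1 ∪ {inpos(b), inpos(d), ready(a,b), ready(b,b), ready(c,b), ready(c,d), ready(d,d)}  (18 atoms)
goal ⊆ F2  ⇒  h_max = 2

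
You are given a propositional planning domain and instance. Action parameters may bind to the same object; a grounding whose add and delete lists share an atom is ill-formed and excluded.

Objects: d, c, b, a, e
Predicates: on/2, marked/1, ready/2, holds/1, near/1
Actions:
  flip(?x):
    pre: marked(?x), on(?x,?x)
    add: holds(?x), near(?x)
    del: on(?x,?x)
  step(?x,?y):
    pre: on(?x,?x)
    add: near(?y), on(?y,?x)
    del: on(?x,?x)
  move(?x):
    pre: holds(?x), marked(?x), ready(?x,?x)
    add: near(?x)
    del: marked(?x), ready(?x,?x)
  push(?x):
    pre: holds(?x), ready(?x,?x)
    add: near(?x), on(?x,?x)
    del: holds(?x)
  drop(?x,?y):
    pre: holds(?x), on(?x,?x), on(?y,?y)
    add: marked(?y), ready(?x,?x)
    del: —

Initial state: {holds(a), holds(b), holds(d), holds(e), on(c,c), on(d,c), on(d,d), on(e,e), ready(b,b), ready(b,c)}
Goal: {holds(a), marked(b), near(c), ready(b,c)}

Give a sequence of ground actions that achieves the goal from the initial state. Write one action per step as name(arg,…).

1. step(d,c)  →  {holds(a), holds(b), holds(d), holds(e), near(c), on(c,c), on(c,d), on(d,c), on(e,e), ready(b,b), ready(b,c)}
2. push(b)  →  {holds(a), holds(d), holds(e), near(b), near(c), on(b,b), on(c,c), on(c,d), on(d,c), on(e,e), ready(b,b), ready(b,c)}
3. drop(e,b)  →  {holds(a), holds(d), holds(e), marked(b), near(b), near(c), on(b,b), on(c,c), on(c,d), on(d,c), on(e,e), ready(b,b), ready(b,c), ready(e,e)}

step(d,c); push(b); drop(e,b)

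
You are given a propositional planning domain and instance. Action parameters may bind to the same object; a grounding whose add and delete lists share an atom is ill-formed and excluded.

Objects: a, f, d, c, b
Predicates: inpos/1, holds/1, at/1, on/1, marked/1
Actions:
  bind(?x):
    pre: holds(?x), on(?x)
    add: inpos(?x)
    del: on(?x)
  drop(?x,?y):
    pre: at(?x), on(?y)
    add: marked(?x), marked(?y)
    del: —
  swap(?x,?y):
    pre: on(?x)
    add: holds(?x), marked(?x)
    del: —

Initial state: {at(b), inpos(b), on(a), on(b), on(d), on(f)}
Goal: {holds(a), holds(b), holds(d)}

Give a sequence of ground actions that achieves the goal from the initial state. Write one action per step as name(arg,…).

swap(a,a); swap(d,a); swap(b,a)

1. swap(a,a)  →  {at(b), holds(a), inpos(b), marked(a), on(a), on(b), on(d), on(f)}
2. swap(d,a)  →  {at(b), holds(a), holds(d), inpos(b), marked(a), marked(d), on(a), on(b), on(d), on(f)}
3. swap(b,a)  →  {at(b), holds(a), holds(b), holds(d), inpos(b), marked(a), marked(b), marked(d), on(a), on(b), on(d), on(f)}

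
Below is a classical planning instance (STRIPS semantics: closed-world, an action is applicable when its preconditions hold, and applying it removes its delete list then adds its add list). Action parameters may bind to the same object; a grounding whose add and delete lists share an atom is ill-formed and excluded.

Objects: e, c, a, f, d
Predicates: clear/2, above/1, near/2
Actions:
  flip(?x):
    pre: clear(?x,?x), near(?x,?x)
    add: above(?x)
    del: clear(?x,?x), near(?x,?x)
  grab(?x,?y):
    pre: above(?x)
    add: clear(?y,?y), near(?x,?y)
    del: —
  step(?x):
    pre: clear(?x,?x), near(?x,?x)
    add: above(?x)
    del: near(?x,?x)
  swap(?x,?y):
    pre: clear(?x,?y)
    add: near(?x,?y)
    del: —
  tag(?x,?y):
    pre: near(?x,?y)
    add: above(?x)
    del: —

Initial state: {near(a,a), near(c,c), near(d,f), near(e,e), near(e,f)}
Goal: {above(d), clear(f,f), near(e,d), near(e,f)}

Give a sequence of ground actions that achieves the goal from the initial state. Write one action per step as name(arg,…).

tag(e,e); grab(e,f); grab(e,d); tag(d,f)

1. tag(e,e)  →  {above(e), near(a,a), near(c,c), near(d,f), near(e,e), near(e,f)}
2. grab(e,f)  →  {above(e), clear(f,f), near(a,a), near(c,c), near(d,f), near(e,e), near(e,f)}
3. grab(e,d)  →  {above(e), clear(d,d), clear(f,f), near(a,a), near(c,c), near(d,f), near(e,d), near(e,e), near(e,f)}
4. tag(d,f)  →  {above(d), above(e), clear(d,d), clear(f,f), near(a,a), near(c,c), near(d,f), near(e,d), near(e,e), near(e,f)}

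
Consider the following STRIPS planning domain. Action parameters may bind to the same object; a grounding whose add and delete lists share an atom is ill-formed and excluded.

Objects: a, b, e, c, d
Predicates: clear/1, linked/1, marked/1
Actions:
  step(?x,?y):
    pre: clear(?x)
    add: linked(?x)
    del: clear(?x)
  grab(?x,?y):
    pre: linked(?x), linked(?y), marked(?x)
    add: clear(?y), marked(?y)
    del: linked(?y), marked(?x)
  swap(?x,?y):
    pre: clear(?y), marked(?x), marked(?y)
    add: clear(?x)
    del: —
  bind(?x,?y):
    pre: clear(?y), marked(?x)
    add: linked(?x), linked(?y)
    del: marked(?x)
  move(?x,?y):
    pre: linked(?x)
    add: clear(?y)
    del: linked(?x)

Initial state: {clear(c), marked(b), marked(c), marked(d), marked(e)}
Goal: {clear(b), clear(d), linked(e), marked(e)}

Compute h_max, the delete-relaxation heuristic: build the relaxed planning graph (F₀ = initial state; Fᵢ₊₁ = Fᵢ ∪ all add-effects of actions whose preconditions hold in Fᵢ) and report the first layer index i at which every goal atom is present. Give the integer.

F0 = init (5 atoms)
F1 = F0 ∪ {clear(b), clear(d), clear(e), linked(b), linked(c), linked(d), linked(e)}  (12 atoms)
goal ⊆ F1  ⇒  h_max = 1

1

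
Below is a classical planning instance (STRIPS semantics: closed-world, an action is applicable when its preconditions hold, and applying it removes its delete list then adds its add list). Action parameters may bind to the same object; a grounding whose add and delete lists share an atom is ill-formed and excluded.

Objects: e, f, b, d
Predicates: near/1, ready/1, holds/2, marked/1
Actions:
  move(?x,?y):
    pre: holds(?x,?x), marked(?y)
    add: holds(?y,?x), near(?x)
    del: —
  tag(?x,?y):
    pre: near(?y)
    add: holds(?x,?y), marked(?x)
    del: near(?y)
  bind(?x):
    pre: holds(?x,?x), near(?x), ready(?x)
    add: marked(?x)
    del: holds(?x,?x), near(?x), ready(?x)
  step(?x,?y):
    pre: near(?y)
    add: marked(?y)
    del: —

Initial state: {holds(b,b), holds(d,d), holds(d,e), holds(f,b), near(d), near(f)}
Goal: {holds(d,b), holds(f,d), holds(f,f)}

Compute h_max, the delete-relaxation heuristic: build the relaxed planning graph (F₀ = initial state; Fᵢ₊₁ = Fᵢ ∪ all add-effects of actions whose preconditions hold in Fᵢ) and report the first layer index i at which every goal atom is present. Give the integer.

2

F0 = init (6 atoms)
F1 = F0 ∪ {holds(b,d), holds(b,f), holds(d,f), holds(e,d), holds(e,f), holds(f,d), holds(f,f), marked(b), marked(d), marked(e), marked(f)}  (17 atoms)
F2 = F1 ∪ {holds(d,b), holds(e,b), near(b)}  (20 atoms)
goal ⊆ F2  ⇒  h_max = 2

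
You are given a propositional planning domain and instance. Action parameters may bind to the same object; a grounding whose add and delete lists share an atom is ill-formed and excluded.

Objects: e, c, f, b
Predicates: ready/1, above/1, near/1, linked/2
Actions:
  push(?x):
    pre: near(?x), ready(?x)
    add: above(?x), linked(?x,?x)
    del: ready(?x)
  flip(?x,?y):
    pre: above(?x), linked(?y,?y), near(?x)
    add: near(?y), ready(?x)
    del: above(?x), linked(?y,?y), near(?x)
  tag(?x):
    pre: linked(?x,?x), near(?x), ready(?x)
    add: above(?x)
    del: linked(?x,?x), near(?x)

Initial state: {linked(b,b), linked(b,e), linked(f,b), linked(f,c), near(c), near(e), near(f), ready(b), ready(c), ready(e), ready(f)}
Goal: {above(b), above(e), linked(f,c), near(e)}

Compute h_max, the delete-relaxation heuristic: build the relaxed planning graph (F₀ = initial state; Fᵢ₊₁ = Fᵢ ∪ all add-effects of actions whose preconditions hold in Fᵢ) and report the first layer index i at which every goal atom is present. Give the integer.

F0 = init (11 atoms)
F1 = F0 ∪ {above(c), above(e), above(f), linked(c,c), linked(e,e), linked(f,f)}  (17 atoms)
F2 = F1 ∪ {near(b)}  (18 atoms)
F3 = F2 ∪ {above(b)}  (19 atoms)
goal ⊆ F3  ⇒  h_max = 3

3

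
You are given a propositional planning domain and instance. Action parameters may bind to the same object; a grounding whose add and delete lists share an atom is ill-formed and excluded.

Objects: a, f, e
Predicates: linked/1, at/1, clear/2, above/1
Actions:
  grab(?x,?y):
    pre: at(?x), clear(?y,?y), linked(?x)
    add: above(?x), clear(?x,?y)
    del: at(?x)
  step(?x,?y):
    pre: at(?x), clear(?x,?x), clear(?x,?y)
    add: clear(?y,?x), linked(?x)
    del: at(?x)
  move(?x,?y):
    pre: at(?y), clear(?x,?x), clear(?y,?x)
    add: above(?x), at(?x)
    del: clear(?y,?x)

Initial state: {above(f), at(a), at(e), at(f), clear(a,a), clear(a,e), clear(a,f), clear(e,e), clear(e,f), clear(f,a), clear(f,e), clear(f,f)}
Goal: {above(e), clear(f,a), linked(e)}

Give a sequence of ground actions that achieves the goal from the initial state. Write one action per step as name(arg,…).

1. step(e,f)  →  {above(f), at(a), at(f), clear(a,a), clear(a,e), clear(a,f), clear(e,e), clear(e,f), clear(f,a), clear(f,e), clear(f,f), linked(e)}
2. move(e,a)  →  {above(e), above(f), at(a), at(e), at(f), clear(a,a), clear(a,f), clear(e,e), clear(e,f), clear(f,a), clear(f,e), clear(f,f), linked(e)}

step(e,f); move(e,a)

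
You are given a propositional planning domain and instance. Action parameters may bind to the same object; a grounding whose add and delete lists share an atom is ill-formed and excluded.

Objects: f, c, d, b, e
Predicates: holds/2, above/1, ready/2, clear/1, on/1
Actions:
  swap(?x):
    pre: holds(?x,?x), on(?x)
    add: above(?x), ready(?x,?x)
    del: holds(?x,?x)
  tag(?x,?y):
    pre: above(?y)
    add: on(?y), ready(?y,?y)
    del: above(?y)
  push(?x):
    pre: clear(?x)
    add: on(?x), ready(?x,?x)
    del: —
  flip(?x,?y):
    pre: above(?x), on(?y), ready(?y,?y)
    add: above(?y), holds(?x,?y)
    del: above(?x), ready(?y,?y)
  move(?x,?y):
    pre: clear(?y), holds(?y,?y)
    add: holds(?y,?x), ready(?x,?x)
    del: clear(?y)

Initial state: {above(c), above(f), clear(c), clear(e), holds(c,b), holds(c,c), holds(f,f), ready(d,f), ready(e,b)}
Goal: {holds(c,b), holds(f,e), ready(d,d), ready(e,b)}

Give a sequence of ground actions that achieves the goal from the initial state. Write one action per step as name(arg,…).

1. push(e)  →  {above(c), above(f), clear(c), clear(e), holds(c,b), holds(c,c), holds(f,f), on(e), ready(d,f), ready(e,b), ready(e,e)}
2. flip(f,e)  →  {above(c), above(e), clear(c), clear(e), holds(c,b), holds(c,c), holds(f,e), holds(f,f), on(e), ready(d,f), ready(e,b)}
3. move(d,c)  →  {above(c), above(e), clear(e), holds(c,b), holds(c,c), holds(c,d), holds(f,e), holds(f,f), on(e), ready(d,d), ready(d,f), ready(e,b)}

push(e); flip(f,e); move(d,c)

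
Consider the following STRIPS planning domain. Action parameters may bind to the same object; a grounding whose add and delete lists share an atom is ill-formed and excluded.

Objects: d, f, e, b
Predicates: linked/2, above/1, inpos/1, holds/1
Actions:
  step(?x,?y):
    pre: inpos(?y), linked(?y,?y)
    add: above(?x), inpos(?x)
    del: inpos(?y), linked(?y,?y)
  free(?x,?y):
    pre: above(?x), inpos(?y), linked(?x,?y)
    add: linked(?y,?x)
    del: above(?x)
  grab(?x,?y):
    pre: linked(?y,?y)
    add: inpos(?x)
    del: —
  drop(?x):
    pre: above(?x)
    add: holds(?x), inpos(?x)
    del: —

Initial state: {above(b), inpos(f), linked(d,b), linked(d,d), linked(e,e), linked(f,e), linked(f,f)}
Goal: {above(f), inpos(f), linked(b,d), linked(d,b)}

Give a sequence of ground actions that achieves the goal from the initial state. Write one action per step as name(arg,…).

step(d,f); step(f,d); grab(b,e); free(d,b)

1. step(d,f)  →  {above(b), above(d), inpos(d), linked(d,b), linked(d,d), linked(e,e), linked(f,e)}
2. step(f,d)  →  {above(b), above(d), above(f), inpos(f), linked(d,b), linked(e,e), linked(f,e)}
3. grab(b,e)  →  {above(b), above(d), above(f), inpos(b), inpos(f), linked(d,b), linked(e,e), linked(f,e)}
4. free(d,b)  →  {above(b), above(f), inpos(b), inpos(f), linked(b,d), linked(d,b), linked(e,e), linked(f,e)}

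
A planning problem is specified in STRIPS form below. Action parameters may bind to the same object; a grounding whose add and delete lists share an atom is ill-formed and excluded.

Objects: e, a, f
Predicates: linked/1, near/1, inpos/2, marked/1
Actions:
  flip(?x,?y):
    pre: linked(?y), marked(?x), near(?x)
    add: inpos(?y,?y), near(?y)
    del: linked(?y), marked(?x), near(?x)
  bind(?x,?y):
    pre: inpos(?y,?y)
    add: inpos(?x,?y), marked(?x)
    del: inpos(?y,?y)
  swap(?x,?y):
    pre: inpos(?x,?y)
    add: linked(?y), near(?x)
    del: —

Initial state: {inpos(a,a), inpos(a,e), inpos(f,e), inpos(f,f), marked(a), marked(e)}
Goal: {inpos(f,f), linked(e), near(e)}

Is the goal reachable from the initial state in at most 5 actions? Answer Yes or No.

Yes

1. bind(e,a)  →  {inpos(a,e), inpos(e,a), inpos(f,e), inpos(f,f), marked(a), marked(e)}
2. swap(e,a)  →  {inpos(a,e), inpos(e,a), inpos(f,e), inpos(f,f), linked(a), marked(a), marked(e), near(e)}
3. swap(a,e)  →  {inpos(a,e), inpos(e,a), inpos(f,e), inpos(f,f), linked(a), linked(e), marked(a), marked(e), near(a), near(e)}
optimal plan length = 3; 3 ≤ 5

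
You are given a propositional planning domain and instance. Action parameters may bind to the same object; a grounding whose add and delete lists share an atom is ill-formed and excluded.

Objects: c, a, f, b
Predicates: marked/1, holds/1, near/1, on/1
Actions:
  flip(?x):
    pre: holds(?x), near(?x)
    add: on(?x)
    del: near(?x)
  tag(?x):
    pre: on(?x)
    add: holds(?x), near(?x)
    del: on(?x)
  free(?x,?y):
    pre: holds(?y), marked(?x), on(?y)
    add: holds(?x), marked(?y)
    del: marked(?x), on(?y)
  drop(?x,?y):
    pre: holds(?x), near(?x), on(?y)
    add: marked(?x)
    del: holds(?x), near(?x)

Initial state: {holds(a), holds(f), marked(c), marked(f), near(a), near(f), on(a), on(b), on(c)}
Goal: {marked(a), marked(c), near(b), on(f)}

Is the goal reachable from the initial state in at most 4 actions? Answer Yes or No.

1. flip(f)  →  {holds(a), holds(f), marked(c), marked(f), near(a), on(a), on(b), on(c), on(f)}
2. tag(b)  →  {holds(a), holds(b), holds(f), marked(c), marked(f), near(a), near(b), on(a), on(c), on(f)}
3. free(f,a)  →  {holds(a), holds(b), holds(f), marked(a), marked(c), near(a), near(b), on(c), on(f)}
optimal plan length = 3; 3 ≤ 4

Yes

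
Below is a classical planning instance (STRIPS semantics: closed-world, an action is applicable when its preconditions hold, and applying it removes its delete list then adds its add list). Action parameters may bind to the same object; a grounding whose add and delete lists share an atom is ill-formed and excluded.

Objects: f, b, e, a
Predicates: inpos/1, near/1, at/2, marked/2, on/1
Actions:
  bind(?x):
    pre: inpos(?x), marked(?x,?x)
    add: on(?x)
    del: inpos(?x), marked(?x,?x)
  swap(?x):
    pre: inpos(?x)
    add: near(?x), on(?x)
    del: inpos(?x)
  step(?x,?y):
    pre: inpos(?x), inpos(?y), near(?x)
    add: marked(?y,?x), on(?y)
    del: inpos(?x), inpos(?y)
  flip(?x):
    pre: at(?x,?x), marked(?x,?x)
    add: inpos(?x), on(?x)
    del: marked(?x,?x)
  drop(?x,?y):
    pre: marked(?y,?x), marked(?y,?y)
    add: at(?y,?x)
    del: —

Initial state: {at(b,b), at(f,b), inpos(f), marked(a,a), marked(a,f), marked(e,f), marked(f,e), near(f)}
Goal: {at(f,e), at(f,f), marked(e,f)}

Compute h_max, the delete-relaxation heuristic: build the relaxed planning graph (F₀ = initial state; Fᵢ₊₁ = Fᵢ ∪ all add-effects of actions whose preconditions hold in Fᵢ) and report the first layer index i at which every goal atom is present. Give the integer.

2

F0 = init (8 atoms)
F1 = F0 ∪ {at(a,a), at(a,f), marked(f,f), on(f)}  (12 atoms)
F2 = F1 ∪ {at(f,e), at(f,f), inpos(a), on(a)}  (16 atoms)
goal ⊆ F2  ⇒  h_max = 2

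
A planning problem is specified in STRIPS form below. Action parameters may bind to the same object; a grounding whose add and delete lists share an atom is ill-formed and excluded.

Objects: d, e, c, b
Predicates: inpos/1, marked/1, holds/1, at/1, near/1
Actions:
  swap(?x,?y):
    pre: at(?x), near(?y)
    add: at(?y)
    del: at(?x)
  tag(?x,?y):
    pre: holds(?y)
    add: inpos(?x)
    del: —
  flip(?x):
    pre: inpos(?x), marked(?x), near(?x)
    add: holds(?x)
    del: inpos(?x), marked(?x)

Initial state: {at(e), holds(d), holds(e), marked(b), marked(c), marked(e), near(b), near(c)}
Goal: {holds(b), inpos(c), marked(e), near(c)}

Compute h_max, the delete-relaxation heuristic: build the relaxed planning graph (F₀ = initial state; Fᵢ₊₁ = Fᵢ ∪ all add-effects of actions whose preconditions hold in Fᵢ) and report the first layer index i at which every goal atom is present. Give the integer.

F0 = init (8 atoms)
F1 = F0 ∪ {at(b), at(c), inpos(b), inpos(c), inpos(d), inpos(e)}  (14 atoms)
F2 = F1 ∪ {holds(b), holds(c)}  (16 atoms)
goal ⊆ F2  ⇒  h_max = 2

2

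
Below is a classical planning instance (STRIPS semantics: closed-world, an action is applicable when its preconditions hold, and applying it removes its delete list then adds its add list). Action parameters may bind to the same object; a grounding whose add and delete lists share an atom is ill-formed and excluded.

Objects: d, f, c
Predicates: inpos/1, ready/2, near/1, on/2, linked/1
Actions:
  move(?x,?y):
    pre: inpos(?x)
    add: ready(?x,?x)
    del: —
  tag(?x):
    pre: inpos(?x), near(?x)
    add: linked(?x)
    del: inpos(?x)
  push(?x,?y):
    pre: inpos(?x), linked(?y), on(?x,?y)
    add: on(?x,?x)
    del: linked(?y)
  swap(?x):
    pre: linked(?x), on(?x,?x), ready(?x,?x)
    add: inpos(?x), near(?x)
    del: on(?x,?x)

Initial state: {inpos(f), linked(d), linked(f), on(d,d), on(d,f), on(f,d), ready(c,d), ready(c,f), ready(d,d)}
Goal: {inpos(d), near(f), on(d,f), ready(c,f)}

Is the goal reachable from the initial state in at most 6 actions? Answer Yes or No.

1. move(f,d)  →  {inpos(f), linked(d), linked(f), on(d,d), on(d,f), on(f,d), ready(c,d), ready(c,f), ready(d,d), ready(f,f)}
2. swap(d)  →  {inpos(d), inpos(f), linked(d), linked(f), near(d), on(d,f), on(f,d), ready(c,d), ready(c,f), ready(d,d), ready(f,f)}
3. push(f,d)  →  {inpos(d), inpos(f), linked(f), near(d), on(d,f), on(f,d), on(f,f), ready(c,d), ready(c,f), ready(d,d), ready(f,f)}
4. swap(f)  →  {inpos(d), inpos(f), linked(f), near(d), near(f), on(d,f), on(f,d), ready(c,d), ready(c,f), ready(d,d), ready(f,f)}
optimal plan length = 4; 4 ≤ 6

Yes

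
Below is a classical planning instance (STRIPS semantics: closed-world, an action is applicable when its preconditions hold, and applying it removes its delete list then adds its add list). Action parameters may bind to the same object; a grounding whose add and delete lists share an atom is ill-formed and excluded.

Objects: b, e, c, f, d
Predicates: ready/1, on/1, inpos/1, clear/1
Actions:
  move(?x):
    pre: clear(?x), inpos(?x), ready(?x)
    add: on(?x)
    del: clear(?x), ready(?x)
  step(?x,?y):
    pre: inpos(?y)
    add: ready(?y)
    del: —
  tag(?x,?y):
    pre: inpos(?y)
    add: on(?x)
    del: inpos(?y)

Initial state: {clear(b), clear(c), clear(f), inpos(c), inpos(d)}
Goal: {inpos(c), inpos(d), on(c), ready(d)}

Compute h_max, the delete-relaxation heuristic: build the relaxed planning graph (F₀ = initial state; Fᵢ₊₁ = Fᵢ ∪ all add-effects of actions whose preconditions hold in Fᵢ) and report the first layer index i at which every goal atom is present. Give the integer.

F0 = init (5 atoms)
F1 = F0 ∪ {on(b), on(c), on(d), on(e), on(f), ready(c), ready(d)}  (12 atoms)
goal ⊆ F1  ⇒  h_max = 1

1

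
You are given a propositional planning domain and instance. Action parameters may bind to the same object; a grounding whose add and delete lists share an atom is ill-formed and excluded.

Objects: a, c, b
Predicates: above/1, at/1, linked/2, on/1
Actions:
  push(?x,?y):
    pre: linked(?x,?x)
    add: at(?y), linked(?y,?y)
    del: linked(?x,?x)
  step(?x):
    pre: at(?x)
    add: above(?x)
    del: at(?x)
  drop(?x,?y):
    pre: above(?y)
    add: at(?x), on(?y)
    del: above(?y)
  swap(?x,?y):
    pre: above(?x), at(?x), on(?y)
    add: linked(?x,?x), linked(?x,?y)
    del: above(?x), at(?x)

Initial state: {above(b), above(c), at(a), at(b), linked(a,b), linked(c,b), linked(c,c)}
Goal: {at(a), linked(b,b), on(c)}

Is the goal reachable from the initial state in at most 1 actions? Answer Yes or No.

No

1. push(c,b)  →  {above(b), above(c), at(a), at(b), linked(a,b), linked(b,b), linked(c,b)}
2. drop(a,c)  →  {above(b), at(a), at(b), linked(a,b), linked(b,b), linked(c,b), on(c)}
optimal plan length = 2; 2 > 1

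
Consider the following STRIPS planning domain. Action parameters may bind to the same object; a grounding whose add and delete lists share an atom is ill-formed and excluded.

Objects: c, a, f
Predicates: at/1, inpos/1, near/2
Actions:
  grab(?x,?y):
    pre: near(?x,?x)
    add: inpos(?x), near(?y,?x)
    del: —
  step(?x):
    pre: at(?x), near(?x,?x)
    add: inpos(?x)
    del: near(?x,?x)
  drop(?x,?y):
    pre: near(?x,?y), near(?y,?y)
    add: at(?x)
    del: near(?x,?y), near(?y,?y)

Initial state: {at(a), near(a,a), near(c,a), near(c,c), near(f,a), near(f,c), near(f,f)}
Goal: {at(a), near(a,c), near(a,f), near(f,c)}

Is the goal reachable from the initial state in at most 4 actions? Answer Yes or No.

1. grab(c,a)  →  {at(a), inpos(c), near(a,a), near(a,c), near(c,a), near(c,c), near(f,a), near(f,c), near(f,f)}
2. grab(f,a)  →  {at(a), inpos(c), inpos(f), near(a,a), near(a,c), near(a,f), near(c,a), near(c,c), near(f,a), near(f,c), near(f,f)}
optimal plan length = 2; 2 ≤ 4

Yes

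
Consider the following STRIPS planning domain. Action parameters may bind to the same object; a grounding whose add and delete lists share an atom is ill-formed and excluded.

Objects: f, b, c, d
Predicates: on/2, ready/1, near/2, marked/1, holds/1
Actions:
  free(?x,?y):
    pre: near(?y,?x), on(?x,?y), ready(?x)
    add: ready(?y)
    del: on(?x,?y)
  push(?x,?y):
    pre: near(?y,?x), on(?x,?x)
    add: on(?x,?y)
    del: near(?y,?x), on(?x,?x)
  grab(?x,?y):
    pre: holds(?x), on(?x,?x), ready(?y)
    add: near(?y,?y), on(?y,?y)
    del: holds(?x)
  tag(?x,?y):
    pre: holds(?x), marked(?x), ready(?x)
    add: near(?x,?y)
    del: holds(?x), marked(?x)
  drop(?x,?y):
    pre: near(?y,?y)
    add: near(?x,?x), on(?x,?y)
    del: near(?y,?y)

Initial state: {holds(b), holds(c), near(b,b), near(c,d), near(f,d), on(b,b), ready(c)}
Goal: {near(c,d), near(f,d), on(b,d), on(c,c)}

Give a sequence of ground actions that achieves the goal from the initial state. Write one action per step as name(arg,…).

grab(b,c); drop(d,b); drop(b,d)

1. grab(b,c)  →  {holds(c), near(b,b), near(c,c), near(c,d), near(f,d), on(b,b), on(c,c), ready(c)}
2. drop(d,b)  →  {holds(c), near(c,c), near(c,d), near(d,d), near(f,d), on(b,b), on(c,c), on(d,b), ready(c)}
3. drop(b,d)  →  {holds(c), near(b,b), near(c,c), near(c,d), near(f,d), on(b,b), on(b,d), on(c,c), on(d,b), ready(c)}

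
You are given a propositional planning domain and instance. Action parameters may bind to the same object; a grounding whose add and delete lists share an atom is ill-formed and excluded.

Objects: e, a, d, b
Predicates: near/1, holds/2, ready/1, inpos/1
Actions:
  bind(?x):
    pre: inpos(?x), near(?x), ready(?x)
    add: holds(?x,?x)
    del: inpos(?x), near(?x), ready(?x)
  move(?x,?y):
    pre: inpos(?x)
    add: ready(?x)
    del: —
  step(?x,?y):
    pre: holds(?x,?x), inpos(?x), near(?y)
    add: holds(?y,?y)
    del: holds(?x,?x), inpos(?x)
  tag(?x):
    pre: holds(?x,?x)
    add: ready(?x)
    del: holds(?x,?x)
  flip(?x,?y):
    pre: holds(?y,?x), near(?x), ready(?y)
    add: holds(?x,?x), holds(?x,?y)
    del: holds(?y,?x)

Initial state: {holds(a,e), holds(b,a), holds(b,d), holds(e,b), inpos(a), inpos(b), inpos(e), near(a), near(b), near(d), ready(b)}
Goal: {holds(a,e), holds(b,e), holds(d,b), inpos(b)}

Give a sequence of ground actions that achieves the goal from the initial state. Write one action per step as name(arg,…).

move(e,e); flip(d,b); flip(b,e)

1. move(e,e)  →  {holds(a,e), holds(b,a), holds(b,d), holds(e,b), inpos(a), inpos(b), inpos(e), near(a), near(b), near(d), ready(b), ready(e)}
2. flip(d,b)  →  {holds(a,e), holds(b,a), holds(d,b), holds(d,d), holds(e,b), inpos(a), inpos(b), inpos(e), near(a), near(b), near(d), ready(b), ready(e)}
3. flip(b,e)  →  {holds(a,e), holds(b,a), holds(b,b), holds(b,e), holds(d,b), holds(d,d), inpos(a), inpos(b), inpos(e), near(a), near(b), near(d), ready(b), ready(e)}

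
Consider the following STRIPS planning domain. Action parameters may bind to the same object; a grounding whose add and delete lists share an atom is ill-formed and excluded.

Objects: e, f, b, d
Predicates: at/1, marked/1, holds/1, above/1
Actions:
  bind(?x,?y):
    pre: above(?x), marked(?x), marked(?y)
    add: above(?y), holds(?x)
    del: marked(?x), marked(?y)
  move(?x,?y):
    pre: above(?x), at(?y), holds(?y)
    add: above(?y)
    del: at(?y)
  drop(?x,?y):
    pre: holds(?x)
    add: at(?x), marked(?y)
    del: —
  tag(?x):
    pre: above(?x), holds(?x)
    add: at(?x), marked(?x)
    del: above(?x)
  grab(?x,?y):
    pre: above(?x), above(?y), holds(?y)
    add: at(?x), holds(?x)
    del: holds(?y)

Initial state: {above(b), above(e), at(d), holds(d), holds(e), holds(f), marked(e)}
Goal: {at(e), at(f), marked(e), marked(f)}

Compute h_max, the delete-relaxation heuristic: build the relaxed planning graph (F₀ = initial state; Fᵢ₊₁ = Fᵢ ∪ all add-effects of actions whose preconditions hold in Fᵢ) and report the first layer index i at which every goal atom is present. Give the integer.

F0 = init (7 atoms)
F1 = F0 ∪ {above(d), at(b), at(e), at(f), holds(b), marked(b), marked(d), marked(f)}  (15 atoms)
goal ⊆ F1  ⇒  h_max = 1

1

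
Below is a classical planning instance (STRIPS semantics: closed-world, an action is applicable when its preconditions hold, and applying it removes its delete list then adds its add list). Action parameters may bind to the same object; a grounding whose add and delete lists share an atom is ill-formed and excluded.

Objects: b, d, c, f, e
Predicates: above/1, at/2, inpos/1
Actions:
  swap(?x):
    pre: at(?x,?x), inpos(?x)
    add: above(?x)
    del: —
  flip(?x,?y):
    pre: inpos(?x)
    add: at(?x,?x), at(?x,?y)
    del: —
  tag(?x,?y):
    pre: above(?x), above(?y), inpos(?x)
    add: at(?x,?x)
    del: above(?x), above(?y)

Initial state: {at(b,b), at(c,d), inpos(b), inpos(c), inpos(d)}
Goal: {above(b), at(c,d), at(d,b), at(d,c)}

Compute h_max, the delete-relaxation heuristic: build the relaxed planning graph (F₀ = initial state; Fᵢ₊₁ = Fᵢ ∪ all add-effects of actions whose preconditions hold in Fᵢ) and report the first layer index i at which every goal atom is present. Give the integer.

1

F0 = init (5 atoms)
F1 = F0 ∪ {above(b), at(b,c), at(b,d), at(b,e), at(b,f), at(c,b), at(c,c), at(c,e), at(c,f), at(d,b), at(d,c), at(d,d), at(d,e), at(d,f)}  (19 atoms)
goal ⊆ F1  ⇒  h_max = 1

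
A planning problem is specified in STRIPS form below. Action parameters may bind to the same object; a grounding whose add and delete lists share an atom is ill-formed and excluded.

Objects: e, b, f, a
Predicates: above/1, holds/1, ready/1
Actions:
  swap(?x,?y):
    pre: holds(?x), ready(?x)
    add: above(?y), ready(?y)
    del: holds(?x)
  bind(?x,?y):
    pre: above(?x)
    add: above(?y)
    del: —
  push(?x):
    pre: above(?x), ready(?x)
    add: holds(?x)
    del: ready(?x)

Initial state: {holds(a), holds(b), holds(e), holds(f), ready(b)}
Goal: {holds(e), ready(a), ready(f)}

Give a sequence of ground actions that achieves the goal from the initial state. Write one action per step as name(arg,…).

swap(b,f); swap(f,a)

1. swap(b,f)  →  {above(f), holds(a), holds(e), holds(f), ready(b), ready(f)}
2. swap(f,a)  →  {above(a), above(f), holds(a), holds(e), ready(a), ready(b), ready(f)}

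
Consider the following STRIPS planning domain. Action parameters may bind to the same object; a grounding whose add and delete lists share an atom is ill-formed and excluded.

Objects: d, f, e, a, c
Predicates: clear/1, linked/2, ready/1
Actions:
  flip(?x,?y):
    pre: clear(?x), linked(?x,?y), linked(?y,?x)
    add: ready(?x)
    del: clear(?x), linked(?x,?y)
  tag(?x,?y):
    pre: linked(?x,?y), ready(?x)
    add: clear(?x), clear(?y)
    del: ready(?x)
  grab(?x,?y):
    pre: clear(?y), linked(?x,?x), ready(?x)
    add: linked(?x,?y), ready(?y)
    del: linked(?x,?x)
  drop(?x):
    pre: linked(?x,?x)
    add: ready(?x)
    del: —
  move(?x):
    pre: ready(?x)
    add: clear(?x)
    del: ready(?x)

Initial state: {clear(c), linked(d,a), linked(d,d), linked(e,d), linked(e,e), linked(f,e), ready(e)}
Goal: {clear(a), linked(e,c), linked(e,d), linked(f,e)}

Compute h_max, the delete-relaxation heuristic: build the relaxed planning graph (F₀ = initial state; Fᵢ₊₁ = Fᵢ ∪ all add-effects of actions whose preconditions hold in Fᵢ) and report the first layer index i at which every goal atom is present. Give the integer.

2

F0 = init (7 atoms)
F1 = F0 ∪ {clear(d), clear(e), linked(e,c), ready(c), ready(d)}  (12 atoms)
F2 = F1 ∪ {clear(a), linked(d,c), linked(d,e)}  (15 atoms)
goal ⊆ F2  ⇒  h_max = 2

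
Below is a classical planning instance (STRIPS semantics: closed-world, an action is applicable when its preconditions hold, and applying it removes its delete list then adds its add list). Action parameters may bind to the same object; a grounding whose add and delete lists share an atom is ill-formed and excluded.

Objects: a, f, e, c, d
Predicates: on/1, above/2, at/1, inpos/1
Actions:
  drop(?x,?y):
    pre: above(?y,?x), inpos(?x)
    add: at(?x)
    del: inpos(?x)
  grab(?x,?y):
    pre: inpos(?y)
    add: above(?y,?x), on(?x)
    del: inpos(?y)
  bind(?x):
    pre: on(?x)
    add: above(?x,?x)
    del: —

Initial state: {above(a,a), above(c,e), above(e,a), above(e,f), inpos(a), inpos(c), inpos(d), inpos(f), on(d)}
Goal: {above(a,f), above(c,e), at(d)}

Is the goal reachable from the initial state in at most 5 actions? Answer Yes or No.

1. grab(f,a)  →  {above(a,a), above(a,f), above(c,e), above(e,a), above(e,f), inpos(c), inpos(d), inpos(f), on(d), on(f)}
2. grab(d,f)  →  {above(a,a), above(a,f), above(c,e), above(e,a), above(e,f), above(f,d), inpos(c), inpos(d), on(d), on(f)}
3. drop(d,f)  →  {above(a,a), above(a,f), above(c,e), above(e,a), above(e,f), above(f,d), at(d), inpos(c), on(d), on(f)}
optimal plan length = 3; 3 ≤ 5

Yes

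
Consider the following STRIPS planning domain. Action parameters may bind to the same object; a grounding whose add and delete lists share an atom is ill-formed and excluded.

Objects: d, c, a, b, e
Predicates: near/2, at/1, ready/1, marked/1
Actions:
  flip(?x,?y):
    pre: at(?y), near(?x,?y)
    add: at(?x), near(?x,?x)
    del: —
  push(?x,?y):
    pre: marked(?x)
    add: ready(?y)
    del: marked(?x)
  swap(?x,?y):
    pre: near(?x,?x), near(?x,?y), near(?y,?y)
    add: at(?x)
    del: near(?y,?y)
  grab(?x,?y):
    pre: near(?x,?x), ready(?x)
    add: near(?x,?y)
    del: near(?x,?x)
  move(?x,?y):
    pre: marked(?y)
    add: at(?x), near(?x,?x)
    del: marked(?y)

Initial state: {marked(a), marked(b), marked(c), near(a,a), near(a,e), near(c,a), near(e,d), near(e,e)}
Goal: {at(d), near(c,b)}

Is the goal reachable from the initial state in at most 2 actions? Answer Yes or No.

No

1. push(c,c)  →  {marked(a), marked(b), near(a,a), near(a,e), near(c,a), near(e,d), near(e,e), ready(c)}
2. move(d,a)  →  {at(d), marked(b), near(a,a), near(a,e), near(c,a), near(d,d), near(e,d), near(e,e), ready(c)}
3. move(c,b)  →  {at(c), at(d), near(a,a), near(a,e), near(c,a), near(c,c), near(d,d), near(e,d), near(e,e), ready(c)}
4. grab(c,b)  →  {at(c), at(d), near(a,a), near(a,e), near(c,a), near(c,b), near(d,d), near(e,d), near(e,e), ready(c)}
optimal plan length = 4; 4 > 2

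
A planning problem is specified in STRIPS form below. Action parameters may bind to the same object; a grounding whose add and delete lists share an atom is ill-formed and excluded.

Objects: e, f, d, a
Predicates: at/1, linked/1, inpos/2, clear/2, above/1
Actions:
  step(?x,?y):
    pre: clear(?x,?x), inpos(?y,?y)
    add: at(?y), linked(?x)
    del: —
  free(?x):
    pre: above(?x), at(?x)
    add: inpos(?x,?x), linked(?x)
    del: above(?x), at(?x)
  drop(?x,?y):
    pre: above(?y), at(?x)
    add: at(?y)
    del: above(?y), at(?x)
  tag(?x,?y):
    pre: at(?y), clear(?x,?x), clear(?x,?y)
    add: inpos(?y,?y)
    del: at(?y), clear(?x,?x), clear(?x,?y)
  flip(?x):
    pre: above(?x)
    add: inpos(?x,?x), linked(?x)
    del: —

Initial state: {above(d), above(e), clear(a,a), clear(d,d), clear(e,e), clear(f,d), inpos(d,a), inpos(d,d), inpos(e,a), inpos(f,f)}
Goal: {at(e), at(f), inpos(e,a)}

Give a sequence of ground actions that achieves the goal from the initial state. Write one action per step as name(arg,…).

step(e,f); step(e,d); drop(d,e)

1. step(e,f)  →  {above(d), above(e), at(f), clear(a,a), clear(d,d), clear(e,e), clear(f,d), inpos(d,a), inpos(d,d), inpos(e,a), inpos(f,f), linked(e)}
2. step(e,d)  →  {above(d), above(e), at(d), at(f), clear(a,a), clear(d,d), clear(e,e), clear(f,d), inpos(d,a), inpos(d,d), inpos(e,a), inpos(f,f), linked(e)}
3. drop(d,e)  →  {above(d), at(e), at(f), clear(a,a), clear(d,d), clear(e,e), clear(f,d), inpos(d,a), inpos(d,d), inpos(e,a), inpos(f,f), linked(e)}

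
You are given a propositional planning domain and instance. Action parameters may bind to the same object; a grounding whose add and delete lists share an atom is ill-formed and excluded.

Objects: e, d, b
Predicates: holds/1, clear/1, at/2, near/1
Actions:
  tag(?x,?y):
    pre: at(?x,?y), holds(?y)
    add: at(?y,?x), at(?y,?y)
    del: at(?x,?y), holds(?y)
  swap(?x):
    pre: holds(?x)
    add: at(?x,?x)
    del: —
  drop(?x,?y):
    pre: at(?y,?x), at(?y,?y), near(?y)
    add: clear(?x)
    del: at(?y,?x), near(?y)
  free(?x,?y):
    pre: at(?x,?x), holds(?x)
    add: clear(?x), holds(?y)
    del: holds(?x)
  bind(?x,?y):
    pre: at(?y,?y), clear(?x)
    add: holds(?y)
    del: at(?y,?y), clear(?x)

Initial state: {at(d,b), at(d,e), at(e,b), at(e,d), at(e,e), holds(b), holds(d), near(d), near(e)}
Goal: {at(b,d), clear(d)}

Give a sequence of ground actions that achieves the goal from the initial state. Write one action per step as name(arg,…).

1. tag(d,b)  →  {at(b,b), at(b,d), at(d,e), at(e,b), at(e,d), at(e,e), holds(d), near(d), near(e)}
2. drop(d,e)  →  {at(b,b), at(b,d), at(d,e), at(e,b), at(e,e), clear(d), holds(d), near(d)}

tag(d,b); drop(d,e)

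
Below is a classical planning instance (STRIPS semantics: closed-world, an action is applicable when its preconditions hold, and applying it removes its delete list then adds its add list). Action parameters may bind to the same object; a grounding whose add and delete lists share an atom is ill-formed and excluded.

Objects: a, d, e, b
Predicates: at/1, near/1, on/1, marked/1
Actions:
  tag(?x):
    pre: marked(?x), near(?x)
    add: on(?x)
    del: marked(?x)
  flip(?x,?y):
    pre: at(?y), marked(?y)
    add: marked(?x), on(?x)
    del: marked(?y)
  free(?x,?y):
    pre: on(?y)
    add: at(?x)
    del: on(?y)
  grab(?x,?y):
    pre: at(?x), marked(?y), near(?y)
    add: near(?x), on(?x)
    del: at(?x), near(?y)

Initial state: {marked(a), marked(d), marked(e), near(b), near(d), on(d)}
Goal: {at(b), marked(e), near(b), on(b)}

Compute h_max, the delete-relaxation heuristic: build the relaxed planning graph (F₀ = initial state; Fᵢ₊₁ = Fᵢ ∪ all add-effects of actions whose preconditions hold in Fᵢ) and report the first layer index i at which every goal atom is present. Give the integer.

F0 = init (6 atoms)
F1 = F0 ∪ {at(a), at(b), at(d), at(e)}  (10 atoms)
F2 = F1 ∪ {marked(b), near(a), near(e), on(a), on(b), on(e)}  (16 atoms)
goal ⊆ F2  ⇒  h_max = 2

2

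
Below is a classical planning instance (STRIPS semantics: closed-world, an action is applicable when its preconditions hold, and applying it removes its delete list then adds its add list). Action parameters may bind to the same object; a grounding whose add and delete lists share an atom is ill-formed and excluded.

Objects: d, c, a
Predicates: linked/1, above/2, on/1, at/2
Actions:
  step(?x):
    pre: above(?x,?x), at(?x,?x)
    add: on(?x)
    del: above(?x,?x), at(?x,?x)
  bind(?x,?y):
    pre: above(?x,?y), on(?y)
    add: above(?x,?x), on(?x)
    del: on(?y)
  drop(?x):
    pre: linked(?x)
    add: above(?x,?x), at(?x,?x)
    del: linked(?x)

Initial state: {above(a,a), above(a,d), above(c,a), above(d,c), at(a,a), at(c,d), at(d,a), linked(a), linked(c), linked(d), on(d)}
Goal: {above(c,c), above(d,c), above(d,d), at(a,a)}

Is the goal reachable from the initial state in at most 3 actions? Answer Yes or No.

1. drop(d)  →  {above(a,a), above(a,d), above(c,a), above(d,c), above(d,d), at(a,a), at(c,d), at(d,a), at(d,d), linked(a), linked(c), on(d)}
2. drop(c)  →  {above(a,a), above(a,d), above(c,a), above(c,c), above(d,c), above(d,d), at(a,a), at(c,c), at(c,d), at(d,a), at(d,d), linked(a), on(d)}
optimal plan length = 2; 2 ≤ 3

Yes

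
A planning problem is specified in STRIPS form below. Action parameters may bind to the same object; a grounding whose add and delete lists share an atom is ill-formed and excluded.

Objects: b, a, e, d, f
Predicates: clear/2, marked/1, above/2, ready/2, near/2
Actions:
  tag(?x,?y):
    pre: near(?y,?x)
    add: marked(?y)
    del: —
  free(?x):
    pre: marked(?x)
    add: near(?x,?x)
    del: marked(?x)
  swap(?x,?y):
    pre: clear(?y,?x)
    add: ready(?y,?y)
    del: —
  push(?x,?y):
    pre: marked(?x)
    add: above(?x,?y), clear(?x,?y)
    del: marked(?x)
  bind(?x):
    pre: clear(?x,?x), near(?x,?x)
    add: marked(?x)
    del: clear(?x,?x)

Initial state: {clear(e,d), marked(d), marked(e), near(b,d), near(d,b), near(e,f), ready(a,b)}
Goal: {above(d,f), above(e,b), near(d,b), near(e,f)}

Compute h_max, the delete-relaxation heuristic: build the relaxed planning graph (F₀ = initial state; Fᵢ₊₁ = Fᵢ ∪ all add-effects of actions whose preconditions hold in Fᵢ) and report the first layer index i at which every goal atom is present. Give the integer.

F0 = init (7 atoms)
F1 = F0 ∪ {above(d,a), above(d,b), above(d,d), above(d,e), above(d,f), above(e,a), above(e,b), above(e,d), above(e,e), above(e,f), clear(d,a), clear(d,b), clear(d,d), clear(d,e), clear(d,f), clear(e,a), clear(e,b), clear(e,e), clear(e,f), marked(b), near(d,d), near(e,e), ready(e,e)}  (30 atoms)
goal ⊆ F1  ⇒  h_max = 1

1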